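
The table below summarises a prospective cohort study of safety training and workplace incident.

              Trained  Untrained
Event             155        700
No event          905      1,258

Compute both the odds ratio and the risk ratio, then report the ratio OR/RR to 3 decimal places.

Reading the table with exposure as columns: a = 155 (Trained, case), b = 905 (Trained, non-case), c = 700 (Untrained, case), d = 1258.
OR = (155·1258)/(905·700) = 194990/633500 = 0.30780
Risk in exposed = 155/1060 = 0.14623; risk in unexposed = 700/1958 = 0.35751; RR = 0.40902
OR/RR = 0.30780 / 0.40902 = 0.75253
The outcome is not rare, so the OR lies further from 1 than the RR.

0.753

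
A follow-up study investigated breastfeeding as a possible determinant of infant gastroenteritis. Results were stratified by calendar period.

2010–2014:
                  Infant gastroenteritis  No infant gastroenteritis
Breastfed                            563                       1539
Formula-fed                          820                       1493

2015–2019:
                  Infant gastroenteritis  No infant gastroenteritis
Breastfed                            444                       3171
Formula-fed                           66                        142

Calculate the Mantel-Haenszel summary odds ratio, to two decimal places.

0.61

OR_MH = Σ(aᵢdᵢ/nᵢ) / Σ(bᵢcᵢ/nᵢ), where nᵢ is the stratum total.
Stratum 1 (2010–2014): n = 4415; a·d/n = 563·1493/4415 = 190.3871; b·c/n = 1539·820/4415 = 285.8392
Stratum 2 (2015–2019): n = 3823; a·d/n = 444·142/3823 = 16.4918; b·c/n = 3171·66/3823 = 54.7439
OR_MH = (190.3871 + 16.4918) / (285.8392 + 54.7439) = 206.8788 / 340.5831 = 0.60743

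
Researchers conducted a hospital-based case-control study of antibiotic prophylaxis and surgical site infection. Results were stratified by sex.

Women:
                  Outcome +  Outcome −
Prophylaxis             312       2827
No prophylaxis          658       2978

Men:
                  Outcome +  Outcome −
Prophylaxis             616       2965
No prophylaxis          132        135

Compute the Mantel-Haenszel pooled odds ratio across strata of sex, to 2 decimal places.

0.42

OR_MH = Σ(aᵢdᵢ/nᵢ) / Σ(bᵢcᵢ/nᵢ), where nᵢ is the stratum total.
Stratum 1 (Women): n = 6775; a·d/n = 312·2978/6775 = 137.1418; b·c/n = 2827·658/6775 = 274.5632
Stratum 2 (Men): n = 3848; a·d/n = 616·135/3848 = 21.6112; b·c/n = 2965·132/3848 = 101.7100
OR_MH = (137.1418 + 21.6112) / (274.5632 + 101.7100) = 158.7531 / 376.2732 = 0.42191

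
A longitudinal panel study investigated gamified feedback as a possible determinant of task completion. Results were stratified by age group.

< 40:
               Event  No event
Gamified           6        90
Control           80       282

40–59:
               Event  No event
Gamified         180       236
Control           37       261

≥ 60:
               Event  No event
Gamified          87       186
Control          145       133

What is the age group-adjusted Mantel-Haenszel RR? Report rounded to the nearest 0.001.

RR_MH = Σ(aᵢ·n₀ᵢ/nᵢ) / Σ(cᵢ·n₁ᵢ/nᵢ), with n₁ᵢ = aᵢ+bᵢ (exposed), n₀ᵢ = cᵢ+dᵢ (unexposed), nᵢ = n₁ᵢ+n₀ᵢ.
Stratum 1 (< 40): n₁ = 96, n₀ = 362, n = 458; a·n₀/n = 6·362/458 = 4.7424; c·n₁/n = 80·96/458 = 16.7686
Stratum 2 (40–59): n₁ = 416, n₀ = 298, n = 714; a·n₀/n = 180·298/714 = 75.1261; c·n₁/n = 37·416/714 = 21.5574
Stratum 3 (≥ 60): n₁ = 273, n₀ = 278, n = 551; a·n₀/n = 87·278/551 = 43.8947; c·n₁/n = 145·273/551 = 71.8421
RR_MH = (4.7424 + 75.1261 + 43.8947) / (16.7686 + 21.5574 + 71.8421) = 123.7631 / 110.1681 = 1.12340

1.123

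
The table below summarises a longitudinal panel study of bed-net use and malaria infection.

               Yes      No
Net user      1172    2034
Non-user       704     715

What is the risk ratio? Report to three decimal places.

0.737

Cells: a = 1172, b = 2034, c = 704, d = 715.
Risk in exposed = 1172/3206 = 0.36556; risk in unexposed = 704/1419 = 0.49612.
RR = 0.36556 / 0.49612 = 0.73684
The risk is 26% lower among the exposed than among the unexposed.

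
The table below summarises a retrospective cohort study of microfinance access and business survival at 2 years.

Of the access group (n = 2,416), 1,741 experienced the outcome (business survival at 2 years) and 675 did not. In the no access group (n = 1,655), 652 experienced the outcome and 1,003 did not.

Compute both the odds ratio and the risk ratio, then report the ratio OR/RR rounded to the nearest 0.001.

2.169

From the description: a = 1741, b = 675, c = 652, d = 1003.
OR = (1741·1003)/(675·652) = 1746223/440100 = 3.96779
Risk in exposed = 1741/2416 = 0.72061; risk in unexposed = 652/1655 = 0.39396; RR = 1.82916
OR/RR = 3.96779 / 1.82916 = 2.16918
The outcome is not rare, so the OR lies further from 1 than the RR.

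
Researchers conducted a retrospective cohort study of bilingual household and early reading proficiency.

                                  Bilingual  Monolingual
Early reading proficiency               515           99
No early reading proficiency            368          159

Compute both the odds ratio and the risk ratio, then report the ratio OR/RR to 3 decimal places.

1.479

Reading the table with exposure as columns: a = 515 (Bilingual, case), b = 368 (Bilingual, non-case), c = 99 (Monolingual, case), d = 159.
OR = (515·159)/(368·99) = 81885/36432 = 2.24761
Risk in exposed = 515/883 = 0.58324; risk in unexposed = 99/258 = 0.38372; RR = 1.51996
OR/RR = 2.24761 / 1.51996 = 1.47873
The outcome is not rare, so the OR lies further from 1 than the RR.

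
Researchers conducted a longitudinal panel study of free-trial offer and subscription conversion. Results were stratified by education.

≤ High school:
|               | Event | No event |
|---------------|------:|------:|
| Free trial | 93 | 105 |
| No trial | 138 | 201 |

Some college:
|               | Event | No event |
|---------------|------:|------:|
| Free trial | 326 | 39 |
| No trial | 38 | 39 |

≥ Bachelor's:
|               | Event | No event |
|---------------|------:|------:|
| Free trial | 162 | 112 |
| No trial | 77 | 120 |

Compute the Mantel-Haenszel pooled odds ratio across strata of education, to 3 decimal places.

2.155

OR_MH = Σ(aᵢdᵢ/nᵢ) / Σ(bᵢcᵢ/nᵢ), where nᵢ is the stratum total.
Stratum 1 (≤ High school): n = 537; a·d/n = 93·201/537 = 34.8101; b·c/n = 105·138/537 = 26.9832
Stratum 2 (Some college): n = 442; a·d/n = 326·39/442 = 28.7647; b·c/n = 39·38/442 = 3.3529
Stratum 3 (≥ Bachelor's): n = 471; a·d/n = 162·120/471 = 41.2739; b·c/n = 112·77/471 = 18.3100
OR_MH = (34.8101 + 28.7647 + 41.2739) / (26.9832 + 3.3529 + 18.3100) = 104.8486 / 48.6462 = 2.15533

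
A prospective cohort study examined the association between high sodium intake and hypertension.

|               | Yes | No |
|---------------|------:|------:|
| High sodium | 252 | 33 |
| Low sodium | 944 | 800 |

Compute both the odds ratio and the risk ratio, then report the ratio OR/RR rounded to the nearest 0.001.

Cells: a = 252, b = 33, c = 944, d = 800.
OR = (252·800)/(33·944) = 201600/31152 = 6.47149
Risk in exposed = 252/285 = 0.88421; risk in unexposed = 944/1744 = 0.54128; RR = 1.63354
OR/RR = 6.47149 / 1.63354 = 3.96163
The outcome is not rare, so the OR lies further from 1 than the RR.

3.962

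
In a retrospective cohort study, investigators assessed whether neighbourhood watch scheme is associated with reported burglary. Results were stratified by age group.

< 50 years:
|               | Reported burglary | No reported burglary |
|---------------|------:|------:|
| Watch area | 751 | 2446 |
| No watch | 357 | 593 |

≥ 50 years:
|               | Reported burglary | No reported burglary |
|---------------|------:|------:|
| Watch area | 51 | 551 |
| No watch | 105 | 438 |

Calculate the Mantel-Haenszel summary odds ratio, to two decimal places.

OR_MH = Σ(aᵢdᵢ/nᵢ) / Σ(bᵢcᵢ/nᵢ), where nᵢ is the stratum total.
Stratum 1 (< 50 years): n = 4147; a·d/n = 751·593/4147 = 107.3892; b·c/n = 2446·357/4147 = 210.5672
Stratum 2 (≥ 50 years): n = 1145; a·d/n = 51·438/1145 = 19.5092; b·c/n = 551·105/1145 = 50.5284
OR_MH = (107.3892 + 19.5092) / (210.5672 + 50.5284) = 126.8984 / 261.0955 = 0.48602

0.49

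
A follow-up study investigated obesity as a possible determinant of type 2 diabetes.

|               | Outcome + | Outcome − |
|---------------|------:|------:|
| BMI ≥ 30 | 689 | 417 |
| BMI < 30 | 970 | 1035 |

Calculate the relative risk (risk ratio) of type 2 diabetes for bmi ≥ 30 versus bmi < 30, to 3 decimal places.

Cells: a = 689, b = 417, c = 970, d = 1035.
Risk in exposed = 689/1106 = 0.62297; risk in unexposed = 970/2005 = 0.48379.
RR = 0.62297 / 0.48379 = 1.28768
The risk among the exposed is 1.29 times that among the unexposed.

1.288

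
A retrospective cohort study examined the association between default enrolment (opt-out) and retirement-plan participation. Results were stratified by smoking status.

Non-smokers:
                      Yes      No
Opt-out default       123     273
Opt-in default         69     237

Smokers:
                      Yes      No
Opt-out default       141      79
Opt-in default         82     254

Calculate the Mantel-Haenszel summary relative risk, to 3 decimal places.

1.945

RR_MH = Σ(aᵢ·n₀ᵢ/nᵢ) / Σ(cᵢ·n₁ᵢ/nᵢ), with n₁ᵢ = aᵢ+bᵢ (exposed), n₀ᵢ = cᵢ+dᵢ (unexposed), nᵢ = n₁ᵢ+n₀ᵢ.
Stratum 1 (Non-smokers): n₁ = 396, n₀ = 306, n = 702; a·n₀/n = 123·306/702 = 53.6154; c·n₁/n = 69·396/702 = 38.9231
Stratum 2 (Smokers): n₁ = 220, n₀ = 336, n = 556; a·n₀/n = 141·336/556 = 85.2086; c·n₁/n = 82·220/556 = 32.4460
RR_MH = (53.6154 + 85.2086) / (38.9231 + 32.4460) = 138.8240 / 71.3691 = 1.94516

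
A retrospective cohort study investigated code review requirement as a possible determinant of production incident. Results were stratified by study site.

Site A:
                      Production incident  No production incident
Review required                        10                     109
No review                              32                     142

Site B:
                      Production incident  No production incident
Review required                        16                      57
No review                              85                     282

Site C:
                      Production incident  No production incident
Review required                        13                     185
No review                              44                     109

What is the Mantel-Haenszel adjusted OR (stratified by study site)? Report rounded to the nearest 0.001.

OR_MH = Σ(aᵢdᵢ/nᵢ) / Σ(bᵢcᵢ/nᵢ), where nᵢ is the stratum total.
Stratum 1 (Site A): n = 293; a·d/n = 10·142/293 = 4.8464; b·c/n = 109·32/293 = 11.9044
Stratum 2 (Site B): n = 440; a·d/n = 16·282/440 = 10.2545; b·c/n = 57·85/440 = 11.0114
Stratum 3 (Site C): n = 351; a·d/n = 13·109/351 = 4.0370; b·c/n = 185·44/351 = 23.1909
OR_MH = (4.8464 + 10.2545 + 4.0370) / (11.9044 + 11.0114 + 23.1909) = 19.1380 / 46.1067 = 0.41508

0.415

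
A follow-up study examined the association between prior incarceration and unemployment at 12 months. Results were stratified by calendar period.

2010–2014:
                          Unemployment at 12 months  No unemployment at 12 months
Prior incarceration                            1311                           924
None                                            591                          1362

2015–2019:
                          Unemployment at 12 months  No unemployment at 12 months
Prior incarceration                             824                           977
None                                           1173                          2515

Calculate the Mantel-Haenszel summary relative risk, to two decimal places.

1.66

RR_MH = Σ(aᵢ·n₀ᵢ/nᵢ) / Σ(cᵢ·n₁ᵢ/nᵢ), with n₁ᵢ = aᵢ+bᵢ (exposed), n₀ᵢ = cᵢ+dᵢ (unexposed), nᵢ = n₁ᵢ+n₀ᵢ.
Stratum 1 (2010–2014): n₁ = 2235, n₀ = 1953, n = 4188; a·n₀/n = 1311·1953/4188 = 611.3617; c·n₁/n = 591·2235/4188 = 315.3976
Stratum 2 (2015–2019): n₁ = 1801, n₀ = 3688, n = 5489; a·n₀/n = 824·3688/5489 = 553.6367; c·n₁/n = 1173·1801/5489 = 384.8739
RR_MH = (611.3617 + 553.6367) / (315.3976 + 384.8739) = 1164.9985 / 700.2715 = 1.66364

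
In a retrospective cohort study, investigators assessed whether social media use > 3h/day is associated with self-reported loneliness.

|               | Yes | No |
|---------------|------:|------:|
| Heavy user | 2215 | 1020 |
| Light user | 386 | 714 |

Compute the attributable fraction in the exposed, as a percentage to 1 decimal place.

48.7

Cells: a = 2215, b = 1020, c = 386, d = 714.
Risk in exposed = 2215/3235 = 0.68470; risk in unexposed = 386/1100 = 0.35091.
RR = 0.68470/0.35091 = 1.95121
AR% = (RR − 1)/RR × 100 = (1.95121 − 1)/1.95121 × 100 = 48.7498%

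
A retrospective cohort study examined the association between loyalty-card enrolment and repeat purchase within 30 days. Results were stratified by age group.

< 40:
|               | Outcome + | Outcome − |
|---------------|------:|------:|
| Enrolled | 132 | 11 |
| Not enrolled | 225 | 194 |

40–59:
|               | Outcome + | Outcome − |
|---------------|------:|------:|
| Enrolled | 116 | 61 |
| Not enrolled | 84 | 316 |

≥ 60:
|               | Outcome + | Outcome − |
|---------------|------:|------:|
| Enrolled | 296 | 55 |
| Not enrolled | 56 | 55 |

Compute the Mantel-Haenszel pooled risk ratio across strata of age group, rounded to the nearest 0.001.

RR_MH = Σ(aᵢ·n₀ᵢ/nᵢ) / Σ(cᵢ·n₁ᵢ/nᵢ), with n₁ᵢ = aᵢ+bᵢ (exposed), n₀ᵢ = cᵢ+dᵢ (unexposed), nᵢ = n₁ᵢ+n₀ᵢ.
Stratum 1 (< 40): n₁ = 143, n₀ = 419, n = 562; a·n₀/n = 132·419/562 = 98.4128; c·n₁/n = 225·143/562 = 57.2509
Stratum 2 (40–59): n₁ = 177, n₀ = 400, n = 577; a·n₀/n = 116·400/577 = 80.4159; c·n₁/n = 84·177/577 = 25.7678
Stratum 3 (≥ 60): n₁ = 351, n₀ = 111, n = 462; a·n₀/n = 296·111/462 = 71.1169; c·n₁/n = 56·351/462 = 42.5455
RR_MH = (98.4128 + 80.4159 + 71.1169) / (57.2509 + 25.7678 + 42.5455) = 249.9456 / 125.5641 = 1.99058

1.991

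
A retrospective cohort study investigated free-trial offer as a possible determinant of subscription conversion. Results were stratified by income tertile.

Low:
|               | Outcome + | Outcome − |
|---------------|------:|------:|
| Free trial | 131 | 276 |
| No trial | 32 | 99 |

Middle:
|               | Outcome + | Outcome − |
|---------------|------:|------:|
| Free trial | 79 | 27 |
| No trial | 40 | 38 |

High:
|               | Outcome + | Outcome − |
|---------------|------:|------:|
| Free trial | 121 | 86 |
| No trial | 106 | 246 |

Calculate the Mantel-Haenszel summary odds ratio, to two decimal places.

2.43

OR_MH = Σ(aᵢdᵢ/nᵢ) / Σ(bᵢcᵢ/nᵢ), where nᵢ is the stratum total.
Stratum 1 (Low): n = 538; a·d/n = 131·99/538 = 24.1059; b·c/n = 276·32/538 = 16.4164
Stratum 2 (Middle): n = 184; a·d/n = 79·38/184 = 16.3152; b·c/n = 27·40/184 = 5.8696
Stratum 3 (High): n = 559; a·d/n = 121·246/559 = 53.2487; b·c/n = 86·106/559 = 16.3077
OR_MH = (24.1059 + 16.3152 + 53.2487) / (16.4164 + 5.8696 + 16.3077) = 93.6698 / 38.5936 = 2.42708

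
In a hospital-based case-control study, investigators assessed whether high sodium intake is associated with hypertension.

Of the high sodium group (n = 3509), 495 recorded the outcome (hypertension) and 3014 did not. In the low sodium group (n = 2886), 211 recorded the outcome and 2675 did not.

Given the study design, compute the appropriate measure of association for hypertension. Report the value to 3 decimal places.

2.082

From the description: a = 495, b = 3014, c = 211, d = 2675.
This is a hospital-based case-control study: participants were sampled on outcome status, so risks in the source population cannot be estimated directly — relative risk is not valid here. The odds ratio is the appropriate measure.
OR = (a·d)/(b·c) = (495 × 2675) / (3014 × 211) = 1324125 / 635954 = 2.08211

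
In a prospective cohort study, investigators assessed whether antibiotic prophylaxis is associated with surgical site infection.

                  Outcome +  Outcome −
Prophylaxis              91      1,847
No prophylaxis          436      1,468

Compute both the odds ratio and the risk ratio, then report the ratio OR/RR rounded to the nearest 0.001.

Cells: a = 91, b = 1847, c = 436, d = 1468.
OR = (91·1468)/(1847·436) = 133588/805292 = 0.16589
Risk in exposed = 91/1938 = 0.04696; risk in unexposed = 436/1904 = 0.22899; RR = 0.20505
OR/RR = 0.16589 / 0.20505 = 0.80900
The outcome is not rare, so the OR lies further from 1 than the RR.

0.809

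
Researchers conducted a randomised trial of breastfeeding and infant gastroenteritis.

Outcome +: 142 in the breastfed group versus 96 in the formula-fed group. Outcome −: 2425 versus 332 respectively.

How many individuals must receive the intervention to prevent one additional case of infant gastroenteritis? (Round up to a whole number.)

6

Risk in treated group = 142/2567 = 0.05532; risk in control = 96/428 = 0.22430.
Absolute risk reduction = 0.22430 − 0.05532 = 0.16898
NNT = 1 / ARR = 1 / 0.16898 = 5.918 → round up → 6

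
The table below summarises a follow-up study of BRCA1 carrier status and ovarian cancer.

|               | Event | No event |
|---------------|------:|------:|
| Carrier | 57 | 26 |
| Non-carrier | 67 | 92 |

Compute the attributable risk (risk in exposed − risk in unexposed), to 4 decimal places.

0.2654

Cells: a = 57, b = 26, c = 67, d = 92.
Risk in exposed = 57/83 = 0.686747; risk in unexposed = 67/159 = 0.421384.
Risk difference = 0.686747 − 0.421384 = 0.265363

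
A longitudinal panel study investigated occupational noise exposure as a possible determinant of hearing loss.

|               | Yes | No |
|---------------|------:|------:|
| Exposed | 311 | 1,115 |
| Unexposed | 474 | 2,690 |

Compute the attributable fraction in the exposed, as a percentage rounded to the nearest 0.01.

31.31

Cells: a = 311, b = 1115, c = 474, d = 2690.
Risk in exposed = 311/1426 = 0.21809; risk in unexposed = 474/3164 = 0.14981.
RR = 0.21809/0.14981 = 1.45579
AR% = (RR − 1)/RR × 100 = (1.45579 − 1)/1.45579 × 100 = 31.3088%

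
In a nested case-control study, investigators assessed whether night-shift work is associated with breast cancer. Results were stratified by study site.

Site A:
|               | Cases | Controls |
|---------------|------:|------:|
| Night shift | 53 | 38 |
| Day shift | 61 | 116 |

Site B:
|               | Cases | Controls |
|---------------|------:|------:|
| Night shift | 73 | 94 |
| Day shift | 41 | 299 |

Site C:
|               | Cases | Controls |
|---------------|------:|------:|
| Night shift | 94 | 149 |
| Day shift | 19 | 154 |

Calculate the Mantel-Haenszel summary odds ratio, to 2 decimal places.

4.37

OR_MH = Σ(aᵢdᵢ/nᵢ) / Σ(bᵢcᵢ/nᵢ), where nᵢ is the stratum total.
Stratum 1 (Site A): n = 268; a·d/n = 53·116/268 = 22.9403; b·c/n = 38·61/268 = 8.6493
Stratum 2 (Site B): n = 507; a·d/n = 73·299/507 = 43.0513; b·c/n = 94·41/507 = 7.6016
Stratum 3 (Site C): n = 416; a·d/n = 94·154/416 = 34.7981; b·c/n = 149·19/416 = 6.8053
OR_MH = (22.9403 + 43.0513 + 34.7981) / (8.6493 + 7.6016 + 6.8053) = 100.7897 / 23.0561 = 4.37149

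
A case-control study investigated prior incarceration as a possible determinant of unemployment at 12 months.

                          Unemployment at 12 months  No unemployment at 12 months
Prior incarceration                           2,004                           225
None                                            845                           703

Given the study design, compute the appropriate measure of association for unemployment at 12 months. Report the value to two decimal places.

Cells: a = 2004, b = 225, c = 845, d = 703.
This is a case-control study: participants were sampled on outcome status, so risks in the source population cannot be estimated directly — relative risk is not valid here. The odds ratio is the appropriate measure.
OR = (a·d)/(b·c) = (2004 × 703) / (225 × 845) = 1408812 / 190125 = 7.40993

7.41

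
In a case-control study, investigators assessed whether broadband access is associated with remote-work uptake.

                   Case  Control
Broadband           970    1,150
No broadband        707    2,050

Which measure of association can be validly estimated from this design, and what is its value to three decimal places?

2.446

Cells: a = 970, b = 1150, c = 707, d = 2050.
This is a case-control study: participants were sampled on outcome status, so risks in the source population cannot be estimated directly — relative risk is not valid here. The odds ratio is the appropriate measure.
OR = (a·d)/(b·c) = (970 × 2050) / (1150 × 707) = 1988500 / 813050 = 2.44573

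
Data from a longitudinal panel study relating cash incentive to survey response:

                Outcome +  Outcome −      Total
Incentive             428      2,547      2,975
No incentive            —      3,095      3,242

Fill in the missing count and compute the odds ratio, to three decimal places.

3.538

The missing cell is in the unexposed row: 3242 − 3095 = 147.
So a = 428, b = 2547, c = 147, d = 3095.
OR = (a·d)/(b·c) = (428 × 3095) / (2547 × 147) = 1324660 / 374409 = 3.53800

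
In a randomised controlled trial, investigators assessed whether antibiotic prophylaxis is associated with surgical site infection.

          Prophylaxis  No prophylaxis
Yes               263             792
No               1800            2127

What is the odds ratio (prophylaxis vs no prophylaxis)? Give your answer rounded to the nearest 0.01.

0.39

Reading the table with exposure as columns: a = 263 (Prophylaxis, case), b = 1800 (Prophylaxis, non-case), c = 792 (No prophylaxis, case), d = 2127.
OR = (a·d)/(b·c) = (263 × 2127) / (1800 × 792) = 559401 / 1425600 = 0.39240
Exposure is associated with lower odds of surgical site infection (OR = 0.39 < 1).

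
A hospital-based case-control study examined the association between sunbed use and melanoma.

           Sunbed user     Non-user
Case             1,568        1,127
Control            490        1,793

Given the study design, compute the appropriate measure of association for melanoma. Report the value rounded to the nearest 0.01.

Reading the table with exposure as columns: a = 1568 (Sunbed user, case), b = 490 (Sunbed user, non-case), c = 1127 (Non-user, case), d = 1793.
This is a hospital-based case-control study: participants were sampled on outcome status, so risks in the source population cannot be estimated directly — relative risk is not valid here. The odds ratio is the appropriate measure.
OR = (a·d)/(b·c) = (1568 × 1793) / (490 × 1127) = 2811424 / 552230 = 5.09104

5.09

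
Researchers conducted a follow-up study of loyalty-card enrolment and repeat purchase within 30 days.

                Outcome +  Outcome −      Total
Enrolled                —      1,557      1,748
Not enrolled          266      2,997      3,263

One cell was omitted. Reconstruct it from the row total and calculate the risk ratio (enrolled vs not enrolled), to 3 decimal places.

The missing cell is in the exposed row: 1748 − 1557 = 191.
So a = 191, b = 1557, c = 266, d = 2997.
RR = [a/(a+b)] / [c/(c+d)] = (191/1748) / (266/3263) = 0.10927/0.08152 = 1.34038

1.340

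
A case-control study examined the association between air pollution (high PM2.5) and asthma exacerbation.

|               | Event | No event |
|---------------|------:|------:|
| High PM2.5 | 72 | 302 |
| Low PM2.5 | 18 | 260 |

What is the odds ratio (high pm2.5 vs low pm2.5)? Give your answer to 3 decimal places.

Cells: a = 72, b = 302, c = 18, d = 260.
OR = (a·d)/(b·c) = (72 × 260) / (302 × 18) = 18720 / 5436 = 3.44371
The odds of asthma exacerbation are about 3.44 times as high in the high pm2.5 group.

3.444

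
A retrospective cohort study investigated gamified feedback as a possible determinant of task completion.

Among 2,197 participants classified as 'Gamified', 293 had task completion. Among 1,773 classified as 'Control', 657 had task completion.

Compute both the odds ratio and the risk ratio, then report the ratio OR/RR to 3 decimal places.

0.726

From the description: a = 293, b = 1904, c = 657, d = 1116.
OR = (293·1116)/(1904·657) = 326988/1250928 = 0.26140
Risk in exposed = 293/2197 = 0.13336; risk in unexposed = 657/1773 = 0.37056; RR = 0.35990
OR/RR = 0.26140 / 0.35990 = 0.72630
The outcome is not rare, so the OR lies further from 1 than the RR.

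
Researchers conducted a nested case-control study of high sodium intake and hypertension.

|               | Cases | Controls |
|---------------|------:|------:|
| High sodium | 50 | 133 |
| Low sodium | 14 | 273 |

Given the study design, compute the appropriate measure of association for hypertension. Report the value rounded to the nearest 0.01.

Cells: a = 50, b = 133, c = 14, d = 273.
This is a nested case-control study: participants were sampled on outcome status, so risks in the source population cannot be estimated directly — relative risk is not valid here. The odds ratio is the appropriate measure.
OR = (a·d)/(b·c) = (50 × 273) / (133 × 14) = 13650 / 1862 = 7.33083

7.33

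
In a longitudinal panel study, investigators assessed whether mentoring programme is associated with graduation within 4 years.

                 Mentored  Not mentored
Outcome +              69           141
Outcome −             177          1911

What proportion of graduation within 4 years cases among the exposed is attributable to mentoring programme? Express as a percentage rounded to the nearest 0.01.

Reading the table with exposure as columns: a = 69 (Mentored, case), b = 177 (Mentored, non-case), c = 141 (Not mentored, case), d = 1911.
Risk in exposed = 69/246 = 0.28049; risk in unexposed = 141/2052 = 0.06871.
RR = 0.28049/0.06871 = 4.08199
AR% = (RR − 1)/RR × 100 = (4.08199 − 1)/4.08199 × 100 = 75.5022%

75.50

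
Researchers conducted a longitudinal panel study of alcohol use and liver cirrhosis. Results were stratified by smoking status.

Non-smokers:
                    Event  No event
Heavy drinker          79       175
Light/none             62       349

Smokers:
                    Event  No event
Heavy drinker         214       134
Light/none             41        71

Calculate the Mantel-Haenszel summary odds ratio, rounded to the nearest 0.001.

OR_MH = Σ(aᵢdᵢ/nᵢ) / Σ(bᵢcᵢ/nᵢ), where nᵢ is the stratum total.
Stratum 1 (Non-smokers): n = 665; a·d/n = 79·349/665 = 41.4602; b·c/n = 175·62/665 = 16.3158
Stratum 2 (Smokers): n = 460; a·d/n = 214·71/460 = 33.0304; b·c/n = 134·41/460 = 11.9435
OR_MH = (41.4602 + 33.0304) / (16.3158 + 11.9435) = 74.4906 / 28.2593 = 2.63597

2.636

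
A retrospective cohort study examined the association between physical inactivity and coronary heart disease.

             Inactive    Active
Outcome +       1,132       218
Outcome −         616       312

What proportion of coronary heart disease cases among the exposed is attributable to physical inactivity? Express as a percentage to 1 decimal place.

Reading the table with exposure as columns: a = 1132 (Inactive, case), b = 616 (Inactive, non-case), c = 218 (Active, case), d = 312.
Risk in exposed = 1132/1748 = 0.64760; risk in unexposed = 218/530 = 0.41132.
RR = 0.64760/0.41132 = 1.57443
AR% = (RR − 1)/RR × 100 = (1.57443 − 1)/1.57443 × 100 = 36.4851%

36.5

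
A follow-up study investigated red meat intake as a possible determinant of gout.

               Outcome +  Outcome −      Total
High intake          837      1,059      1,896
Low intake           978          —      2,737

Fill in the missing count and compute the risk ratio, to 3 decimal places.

The missing cell is in the unexposed row: 2737 − 978 = 1759.
So a = 837, b = 1059, c = 978, d = 1759.
RR = [a/(a+b)] / [c/(c+d)] = (837/1896) / (978/2737) = 0.44146/0.35733 = 1.23544

1.235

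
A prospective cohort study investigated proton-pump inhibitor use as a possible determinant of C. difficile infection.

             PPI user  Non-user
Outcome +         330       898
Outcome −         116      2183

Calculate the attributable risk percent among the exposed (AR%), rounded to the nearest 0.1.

Reading the table with exposure as columns: a = 330 (PPI user, case), b = 116 (PPI user, non-case), c = 898 (Non-user, case), d = 2183.
Risk in exposed = 330/446 = 0.73991; risk in unexposed = 898/3081 = 0.29146.
RR = 0.73991/0.29146 = 2.53860
AR% = (RR − 1)/RR × 100 = (2.53860 − 1)/2.53860 × 100 = 60.6082%

60.6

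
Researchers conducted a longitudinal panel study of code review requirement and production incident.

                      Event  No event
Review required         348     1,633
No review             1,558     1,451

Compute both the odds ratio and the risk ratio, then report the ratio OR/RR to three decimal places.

Cells: a = 348, b = 1633, c = 1558, d = 1451.
OR = (348·1451)/(1633·1558) = 504948/2544214 = 0.19847
Risk in exposed = 348/1981 = 0.17567; risk in unexposed = 1558/3009 = 0.51778; RR = 0.33927
OR/RR = 0.19847 / 0.33927 = 0.58498
The outcome is not rare, so the OR lies further from 1 than the RR.

0.585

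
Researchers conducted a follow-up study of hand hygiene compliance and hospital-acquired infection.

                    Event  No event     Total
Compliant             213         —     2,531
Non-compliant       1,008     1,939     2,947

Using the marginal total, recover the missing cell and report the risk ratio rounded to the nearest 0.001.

0.246

The missing cell is in the exposed row: 2531 − 213 = 2318.
So a = 213, b = 2318, c = 1008, d = 1939.
RR = [a/(a+b)] / [c/(c+d)] = (213/2531) / (1008/2947) = 0.08416/0.34204 = 0.24604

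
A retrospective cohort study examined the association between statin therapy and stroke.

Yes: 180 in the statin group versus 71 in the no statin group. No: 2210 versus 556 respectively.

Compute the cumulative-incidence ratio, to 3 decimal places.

From the description: a = 180, b = 2210, c = 71, d = 556.
Risk in exposed = 180/2390 = 0.07531; risk in unexposed = 71/627 = 0.11324.
RR = 0.07531 / 0.11324 = 0.66510
The risk is 33% lower among the exposed than among the unexposed.

0.665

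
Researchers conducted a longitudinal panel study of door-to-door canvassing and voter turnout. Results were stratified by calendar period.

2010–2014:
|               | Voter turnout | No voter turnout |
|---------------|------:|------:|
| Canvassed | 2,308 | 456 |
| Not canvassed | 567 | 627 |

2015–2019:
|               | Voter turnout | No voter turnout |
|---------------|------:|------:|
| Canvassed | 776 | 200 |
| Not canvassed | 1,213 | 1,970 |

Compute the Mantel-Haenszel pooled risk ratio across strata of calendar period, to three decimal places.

RR_MH = Σ(aᵢ·n₀ᵢ/nᵢ) / Σ(cᵢ·n₁ᵢ/nᵢ), with n₁ᵢ = aᵢ+bᵢ (exposed), n₀ᵢ = cᵢ+dᵢ (unexposed), nᵢ = n₁ᵢ+n₀ᵢ.
Stratum 1 (2010–2014): n₁ = 2764, n₀ = 1194, n = 3958; a·n₀/n = 2308·1194/3958 = 696.2486; c·n₁/n = 567·2764/3958 = 395.9545
Stratum 2 (2015–2019): n₁ = 976, n₀ = 3183, n = 4159; a·n₀/n = 776·3183/4159 = 593.8947; c·n₁/n = 1213·976/4159 = 284.6569
RR_MH = (696.2486 + 593.8947) / (395.9545 + 284.6569) = 1290.1433 / 680.6114 = 1.89557

1.896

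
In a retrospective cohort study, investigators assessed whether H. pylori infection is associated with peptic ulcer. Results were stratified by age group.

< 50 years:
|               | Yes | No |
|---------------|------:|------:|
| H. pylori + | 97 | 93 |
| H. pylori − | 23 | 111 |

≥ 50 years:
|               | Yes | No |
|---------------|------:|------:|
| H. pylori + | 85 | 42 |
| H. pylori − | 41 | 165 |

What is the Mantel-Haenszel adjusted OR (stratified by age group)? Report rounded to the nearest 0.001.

6.400

OR_MH = Σ(aᵢdᵢ/nᵢ) / Σ(bᵢcᵢ/nᵢ), where nᵢ is the stratum total.
Stratum 1 (< 50 years): n = 324; a·d/n = 97·111/324 = 33.2315; b·c/n = 93·23/324 = 6.6019
Stratum 2 (≥ 50 years): n = 333; a·d/n = 85·165/333 = 42.1171; b·c/n = 42·41/333 = 5.1712
OR_MH = (33.2315 + 42.1171) / (6.6019 + 5.1712) = 75.3486 / 11.7730 = 6.40011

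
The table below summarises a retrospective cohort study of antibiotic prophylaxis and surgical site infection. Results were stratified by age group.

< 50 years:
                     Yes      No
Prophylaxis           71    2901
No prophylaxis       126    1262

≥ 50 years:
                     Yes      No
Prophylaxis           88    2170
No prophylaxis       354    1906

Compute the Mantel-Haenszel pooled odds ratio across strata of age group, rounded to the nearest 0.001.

OR_MH = Σ(aᵢdᵢ/nᵢ) / Σ(bᵢcᵢ/nᵢ), where nᵢ is the stratum total.
Stratum 1 (< 50 years): n = 4360; a·d/n = 71·1262/4360 = 20.5509; b·c/n = 2901·126/4360 = 83.8362
Stratum 2 (≥ 50 years): n = 4518; a·d/n = 88·1906/4518 = 37.1244; b·c/n = 2170·354/4518 = 170.0266
OR_MH = (20.5509 + 37.1244) / (83.8362 + 170.0266) = 57.6753 / 253.8628 = 0.22719

0.227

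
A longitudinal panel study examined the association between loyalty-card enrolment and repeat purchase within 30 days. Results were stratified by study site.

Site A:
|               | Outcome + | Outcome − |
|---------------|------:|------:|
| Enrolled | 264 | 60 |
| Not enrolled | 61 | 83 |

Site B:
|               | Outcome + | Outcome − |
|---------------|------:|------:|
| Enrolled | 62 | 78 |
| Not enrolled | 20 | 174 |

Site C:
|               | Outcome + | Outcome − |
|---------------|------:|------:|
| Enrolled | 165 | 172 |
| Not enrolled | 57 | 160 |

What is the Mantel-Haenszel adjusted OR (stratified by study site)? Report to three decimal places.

OR_MH = Σ(aᵢdᵢ/nᵢ) / Σ(bᵢcᵢ/nᵢ), where nᵢ is the stratum total.
Stratum 1 (Site A): n = 468; a·d/n = 264·83/468 = 46.8205; b·c/n = 60·61/468 = 7.8205
Stratum 2 (Site B): n = 334; a·d/n = 62·174/334 = 32.2994; b·c/n = 78·20/334 = 4.6707
Stratum 3 (Site C): n = 554; a·d/n = 165·160/554 = 47.6534; b·c/n = 172·57/554 = 17.6968
OR_MH = (46.8205 + 32.2994 + 47.6534) / (7.8205 + 4.6707 + 17.6968) = 126.7733 / 30.1879 = 4.19947

4.199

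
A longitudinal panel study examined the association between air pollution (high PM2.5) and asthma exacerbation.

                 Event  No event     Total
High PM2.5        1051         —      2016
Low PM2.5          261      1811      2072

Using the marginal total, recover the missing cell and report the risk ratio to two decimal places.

The missing cell is in the exposed row: 2016 − 1051 = 965.
So a = 1051, b = 965, c = 261, d = 1811.
RR = [a/(a+b)] / [c/(c+d)] = (1051/2016) / (261/2072) = 0.52133/0.12597 = 4.13868

4.14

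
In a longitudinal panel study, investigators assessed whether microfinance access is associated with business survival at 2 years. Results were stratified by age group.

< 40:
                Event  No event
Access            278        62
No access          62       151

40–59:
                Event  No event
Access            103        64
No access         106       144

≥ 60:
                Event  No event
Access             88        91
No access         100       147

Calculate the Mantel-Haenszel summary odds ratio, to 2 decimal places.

OR_MH = Σ(aᵢdᵢ/nᵢ) / Σ(bᵢcᵢ/nᵢ), where nᵢ is the stratum total.
Stratum 1 (< 40): n = 553; a·d/n = 278·151/553 = 75.9096; b·c/n = 62·62/553 = 6.9512
Stratum 2 (40–59): n = 417; a·d/n = 103·144/417 = 35.5683; b·c/n = 64·106/417 = 16.2686
Stratum 3 (≥ 60): n = 426; a·d/n = 88·147/426 = 30.3662; b·c/n = 91·100/426 = 21.3615
OR_MH = (75.9096 + 35.5683 + 30.3662) / (6.9512 + 16.2686 + 21.3615) = 141.8441 / 44.5813 = 3.18170

3.18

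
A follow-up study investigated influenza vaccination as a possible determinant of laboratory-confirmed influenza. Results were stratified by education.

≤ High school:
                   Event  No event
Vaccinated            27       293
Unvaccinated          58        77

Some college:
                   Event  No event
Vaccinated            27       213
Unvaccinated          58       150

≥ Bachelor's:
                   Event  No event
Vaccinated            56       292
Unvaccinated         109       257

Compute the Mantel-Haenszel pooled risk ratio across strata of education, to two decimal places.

RR_MH = Σ(aᵢ·n₀ᵢ/nᵢ) / Σ(cᵢ·n₁ᵢ/nᵢ), with n₁ᵢ = aᵢ+bᵢ (exposed), n₀ᵢ = cᵢ+dᵢ (unexposed), nᵢ = n₁ᵢ+n₀ᵢ.
Stratum 1 (≤ High school): n₁ = 320, n₀ = 135, n = 455; a·n₀/n = 27·135/455 = 8.0110; c·n₁/n = 58·320/455 = 40.7912
Stratum 2 (Some college): n₁ = 240, n₀ = 208, n = 448; a·n₀/n = 27·208/448 = 12.5357; c·n₁/n = 58·240/448 = 31.0714
Stratum 3 (≥ Bachelor's): n₁ = 348, n₀ = 366, n = 714; a·n₀/n = 56·366/714 = 28.7059; c·n₁/n = 109·348/714 = 53.1261
RR_MH = (8.0110 + 12.5357 + 28.7059) / (40.7912 + 31.0714 + 53.1261) = 49.2526 / 124.9887 = 0.39406

0.39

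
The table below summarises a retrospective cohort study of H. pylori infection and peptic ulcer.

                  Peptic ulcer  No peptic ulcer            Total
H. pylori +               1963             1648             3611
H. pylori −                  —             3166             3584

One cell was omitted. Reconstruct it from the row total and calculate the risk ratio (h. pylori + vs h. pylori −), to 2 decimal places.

The missing cell is in the unexposed row: 3584 − 3166 = 418.
So a = 1963, b = 1648, c = 418, d = 3166.
RR = [a/(a+b)] / [c/(c+d)] = (1963/3611) / (418/3584) = 0.54362/0.11663 = 4.66106

4.66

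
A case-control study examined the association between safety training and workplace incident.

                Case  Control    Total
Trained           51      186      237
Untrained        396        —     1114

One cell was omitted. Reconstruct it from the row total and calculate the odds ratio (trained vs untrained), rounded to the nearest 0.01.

The missing cell is in the unexposed row: 1114 − 396 = 718.
So a = 51, b = 186, c = 396, d = 718.
OR = (a·d)/(b·c) = (51 × 718) / (186 × 396) = 36618 / 73656 = 0.49715

0.50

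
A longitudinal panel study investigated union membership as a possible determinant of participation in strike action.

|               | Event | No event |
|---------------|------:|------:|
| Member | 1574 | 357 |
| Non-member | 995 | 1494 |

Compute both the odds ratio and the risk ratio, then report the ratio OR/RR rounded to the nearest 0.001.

Cells: a = 1574, b = 357, c = 995, d = 1494.
OR = (1574·1494)/(357·995) = 2351556/355215 = 6.62009
Risk in exposed = 1574/1931 = 0.81512; risk in unexposed = 995/2489 = 0.39976; RR = 2.03903
OR/RR = 6.62009 / 2.03903 = 3.24668
The outcome is not rare, so the OR lies further from 1 than the RR.

3.247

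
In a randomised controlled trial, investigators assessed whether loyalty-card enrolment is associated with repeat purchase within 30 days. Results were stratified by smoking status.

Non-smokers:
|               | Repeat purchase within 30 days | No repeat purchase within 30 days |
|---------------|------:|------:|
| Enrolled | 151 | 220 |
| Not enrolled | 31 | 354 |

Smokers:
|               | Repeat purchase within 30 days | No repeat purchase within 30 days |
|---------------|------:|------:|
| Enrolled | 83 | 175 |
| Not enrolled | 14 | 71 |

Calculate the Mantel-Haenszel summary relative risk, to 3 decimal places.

3.786

RR_MH = Σ(aᵢ·n₀ᵢ/nᵢ) / Σ(cᵢ·n₁ᵢ/nᵢ), with n₁ᵢ = aᵢ+bᵢ (exposed), n₀ᵢ = cᵢ+dᵢ (unexposed), nᵢ = n₁ᵢ+n₀ᵢ.
Stratum 1 (Non-smokers): n₁ = 371, n₀ = 385, n = 756; a·n₀/n = 151·385/756 = 76.8981; c·n₁/n = 31·371/756 = 15.2130
Stratum 2 (Smokers): n₁ = 258, n₀ = 85, n = 343; a·n₀/n = 83·85/343 = 20.5685; c·n₁/n = 14·258/343 = 10.5306
RR_MH = (76.8981 + 20.5685) / (15.2130 + 10.5306) = 97.4667 / 25.7436 = 3.78606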